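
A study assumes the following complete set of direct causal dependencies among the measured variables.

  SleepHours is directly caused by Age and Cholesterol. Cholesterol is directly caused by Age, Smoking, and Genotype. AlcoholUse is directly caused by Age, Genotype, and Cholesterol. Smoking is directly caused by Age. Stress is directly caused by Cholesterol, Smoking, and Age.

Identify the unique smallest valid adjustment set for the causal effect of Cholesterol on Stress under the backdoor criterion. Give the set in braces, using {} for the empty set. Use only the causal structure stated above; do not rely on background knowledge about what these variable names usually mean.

Variables eligible for adjustment (non-descendants of Cholesterol, excluding Cholesterol and Stress): {Age, Genotype, Smoking}.
Backdoor paths from Cholesterol to Stress:
  P1: Cholesterol <- Age -> Smoking -> Stress
  P2: Cholesterol <- Age -> Stress
  P3: Cholesterol <- Smoking <- Age -> Stress
  P4: Cholesterol <- Smoking -> Stress
  P5: Cholesterol <- Genotype -> AlcoholUse <- Age -> Smoking -> Stress
  P6: Cholesterol <- Genotype -> AlcoholUse <- Age -> Stress
The empty set is not sufficient: P1 (Cholesterol <- Age -> Smoking -> Stress) has no collider blocking it and no conditioned non-collider, so it is open.
Try {Age, Smoking}:
  P1: blocked at fork node Age ∈ conditioning set.
  P2: blocked at fork node Age ∈ conditioning set.
  P3: blocked at chain node Smoking ∈ conditioning set.
  P4: blocked at fork node Smoking ∈ conditioning set.
  P5: blocked at collider AlcoholUse (neither it nor any descendant is in the conditioning set).
  P6: blocked at collider AlcoholUse (neither it nor any descendant is in the conditioning set).
{Age, Smoking} contains no descendant of Cholesterol and blocks every backdoor path.
Every element of {Age, Smoking} is needed (dropping Age leaves P2 open; dropping Smoking leaves P4 open), so no proper subset is valid.
Among all size-2 subsets of the eligible variables, only {Age, Smoking} blocks every backdoor path, so it is the unique smallest valid adjustment set.

{Age, Smoking}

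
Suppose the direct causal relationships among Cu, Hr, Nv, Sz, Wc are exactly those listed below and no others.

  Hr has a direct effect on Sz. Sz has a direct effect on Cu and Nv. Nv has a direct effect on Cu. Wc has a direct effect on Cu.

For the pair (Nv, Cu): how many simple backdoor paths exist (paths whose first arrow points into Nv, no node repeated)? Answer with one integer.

A backdoor path from Nv to Cu is any simple undirected path whose first edge points into Nv (i.e. leaves Nv via a parent).
Parents of Nv: {Sz}.
Enumerating:
  P1: Nv <- Sz -> Cu
That exhausts the simple backdoor paths. Count: 1.

1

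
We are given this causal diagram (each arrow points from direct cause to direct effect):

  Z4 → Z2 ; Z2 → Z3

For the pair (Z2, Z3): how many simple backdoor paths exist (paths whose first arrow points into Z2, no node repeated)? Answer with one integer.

A backdoor path from Z2 to Z3 is any simple undirected path whose first edge points into Z2 (i.e. leaves Z2 via a parent).
Parents of Z2: {Z4}.
No simple path from any parent of Z2 reaches Z3 without revisiting Z2, so there are no backdoor paths.

0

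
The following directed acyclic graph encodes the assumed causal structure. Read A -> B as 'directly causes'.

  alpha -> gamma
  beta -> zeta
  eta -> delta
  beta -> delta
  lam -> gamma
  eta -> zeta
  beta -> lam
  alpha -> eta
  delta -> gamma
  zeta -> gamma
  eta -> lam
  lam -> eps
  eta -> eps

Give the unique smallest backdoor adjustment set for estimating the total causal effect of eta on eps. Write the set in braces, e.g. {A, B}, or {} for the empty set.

{}

Variables eligible for adjustment (non-descendants of eta, excluding eta and eps): {alpha, beta}.
Backdoor paths from eta to eps:
  P1: eta <- alpha -> gamma <- zeta <- beta -> lam -> eps
  P2: eta <- alpha -> gamma <- lam -> eps
  P3: eta <- alpha -> gamma <- delta <- beta -> lam -> eps
Each backdoor path contains an unconditioned collider, so every path is already blocked with the empty conditioning set:
  P1: blocked at collider gamma (neither it nor any descendant is in the conditioning set).
  P2: blocked at collider gamma (neither it nor any descendant is in the conditioning set).
  P3: blocked at collider gamma (neither it nor any descendant is in the conditioning set).
The empty set is therefore the unique smallest valid set.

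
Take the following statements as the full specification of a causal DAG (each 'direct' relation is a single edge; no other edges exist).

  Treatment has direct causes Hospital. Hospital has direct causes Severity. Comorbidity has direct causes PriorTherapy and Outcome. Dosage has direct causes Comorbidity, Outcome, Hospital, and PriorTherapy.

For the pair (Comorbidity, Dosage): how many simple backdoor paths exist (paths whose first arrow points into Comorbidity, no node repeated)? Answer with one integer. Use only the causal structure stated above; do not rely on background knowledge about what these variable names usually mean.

A backdoor path from Comorbidity to Dosage is any simple undirected path whose first edge points into Comorbidity (i.e. leaves Comorbidity via a parent).
Parents of Comorbidity: {Outcome, PriorTherapy}.
Enumerating:
  P1: Comorbidity <- Outcome -> Dosage
  P2: Comorbidity <- PriorTherapy -> Dosage
That exhausts the simple backdoor paths. Count: 2.

2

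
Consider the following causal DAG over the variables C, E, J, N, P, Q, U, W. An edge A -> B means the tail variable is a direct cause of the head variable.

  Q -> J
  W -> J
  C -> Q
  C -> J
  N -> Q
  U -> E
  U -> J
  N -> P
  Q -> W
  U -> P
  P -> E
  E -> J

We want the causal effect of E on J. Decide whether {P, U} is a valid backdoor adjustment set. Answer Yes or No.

Yes

Backdoor paths from E to J (paths whose first edge points into E):
  P1: E <- U -> P <- N -> Q <- C -> J
  P2: E <- U -> P <- N -> Q -> W -> J
  P3: E <- U -> P <- N -> Q -> J
  P4: E <- U -> J
  P5: E <- P <- N -> Q <- C -> J
  P6: E <- P <- N -> Q -> W -> J
  P7: E <- P <- N -> Q -> J
  P8: E <- P <- U -> J
Condition 1 (no descendant of E in the set): holds — descendants of E are {J}; none are in {P, U}.
Condition 2 (every backdoor path blocked by {P, U}):
  P1: blocked at fork node U ∈ conditioning set.
  P2: blocked at fork node U ∈ conditioning set.
  P3: blocked at fork node U ∈ conditioning set.
  P4: blocked at fork node U ∈ conditioning set.
  P5: blocked at chain node P ∈ conditioning set.
  P6: blocked at chain node P ∈ conditioning set.
  P7: blocked at chain node P ∈ conditioning set.
  P8: blocked at chain node P ∈ conditioning set.
{P, U} satisfies the backdoor criterion.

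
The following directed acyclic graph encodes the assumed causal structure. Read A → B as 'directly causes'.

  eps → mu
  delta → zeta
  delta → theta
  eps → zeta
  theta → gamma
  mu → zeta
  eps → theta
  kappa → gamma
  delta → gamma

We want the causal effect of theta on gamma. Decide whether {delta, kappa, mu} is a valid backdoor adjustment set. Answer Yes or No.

Backdoor paths from theta to gamma (paths whose first edge points into theta):
  P1: theta <- eps -> mu -> zeta <- delta -> gamma
  P2: theta <- eps -> zeta <- delta -> gamma
  P3: theta <- delta -> gamma
Condition 1 (no descendant of theta in the set): holds — descendants of theta are {gamma}; none are in {delta, kappa, mu}.
Condition 2 (every backdoor path blocked by {delta, kappa, mu}):
  P1: blocked at chain node mu ∈ conditioning set.
  P2: blocked at collider zeta (neither it nor any descendant is in the conditioning set).
  P3: blocked at fork node delta ∈ conditioning set.
{delta, kappa, mu} satisfies the backdoor criterion.

Yes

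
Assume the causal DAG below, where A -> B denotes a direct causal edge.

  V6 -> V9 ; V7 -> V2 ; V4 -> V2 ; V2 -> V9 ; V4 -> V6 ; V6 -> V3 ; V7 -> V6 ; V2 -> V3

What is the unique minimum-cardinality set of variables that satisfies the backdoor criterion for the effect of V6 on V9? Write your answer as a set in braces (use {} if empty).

Variables eligible for adjustment (non-descendants of V6, excluding V6 and V9): {V2, V4, V7}.
Backdoor paths from V6 to V9:
  P1: V6 <- V4 -> V2 -> V9
  P2: V6 <- V7 -> V2 -> V9
The empty set is not sufficient: P1 (V6 <- V4 -> V2 -> V9) has no collider blocking it and no conditioned non-collider, so it is open.
Try {V2}:
  P1: blocked at chain node V2 ∈ conditioning set.
  P2: blocked at chain node V2 ∈ conditioning set.
{V2} contains no descendant of V6 and blocks every backdoor path.
No other singleton works — e.g. {V4} leaves P2 open — so {V2} is the unique smallest valid adjustment set.

{V2}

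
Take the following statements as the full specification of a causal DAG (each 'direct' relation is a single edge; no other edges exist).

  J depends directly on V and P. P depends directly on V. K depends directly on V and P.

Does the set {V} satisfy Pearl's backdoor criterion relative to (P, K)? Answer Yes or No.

Yes

Backdoor paths from P to K (paths whose first edge points into P):
  P1: P <- V -> K
Condition 1 (no descendant of P in the set): holds — descendants of P are {J, K}; none are in {V}.
Condition 2 (every backdoor path blocked by {V}):
  P1: blocked at fork node V ∈ conditioning set.
{V} satisfies the backdoor criterion.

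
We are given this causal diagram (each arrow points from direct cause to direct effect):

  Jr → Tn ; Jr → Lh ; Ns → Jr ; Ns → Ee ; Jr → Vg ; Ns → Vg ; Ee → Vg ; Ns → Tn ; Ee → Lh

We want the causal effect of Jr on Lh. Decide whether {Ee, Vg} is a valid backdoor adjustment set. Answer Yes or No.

No

Backdoor paths from Jr to Lh (paths whose first edge points into Jr):
  P1: Jr <- Ns -> Ee -> Lh
  P2: Jr <- Ns -> Vg <- Ee -> Lh
Condition 1 (no descendant of Jr in the set): FAILS — Vg is a descendant of Jr.
Condition 2 (every backdoor path blocked by {Ee, Vg}):
  P1: blocked at chain node Ee ∈ conditioning set.
  P2: blocked at fork node Ee ∈ conditioning set.
{Ee, Vg} does not satisfy the backdoor criterion.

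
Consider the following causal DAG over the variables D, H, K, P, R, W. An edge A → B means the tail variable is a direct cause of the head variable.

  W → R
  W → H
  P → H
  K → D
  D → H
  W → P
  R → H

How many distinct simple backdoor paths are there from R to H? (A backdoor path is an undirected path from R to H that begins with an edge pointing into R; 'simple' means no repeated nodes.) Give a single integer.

2

A backdoor path from R to H is any simple undirected path whose first edge points into R (i.e. leaves R via a parent).
Parents of R: {W}.
Enumerating:
  P1: R <- W -> P -> H
  P2: R <- W -> H
That exhausts the simple backdoor paths. Count: 2.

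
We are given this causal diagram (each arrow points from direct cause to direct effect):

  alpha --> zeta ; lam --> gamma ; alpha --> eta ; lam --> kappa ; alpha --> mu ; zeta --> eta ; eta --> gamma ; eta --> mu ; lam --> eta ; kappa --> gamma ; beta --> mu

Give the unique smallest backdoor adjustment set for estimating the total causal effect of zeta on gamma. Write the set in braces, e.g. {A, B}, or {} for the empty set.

Variables eligible for adjustment (non-descendants of zeta, excluding zeta and gamma): {alpha, beta, kappa, lam}.
Backdoor paths from zeta to gamma:
  P1: zeta <- alpha -> eta <- lam -> kappa -> gamma
  P2: zeta <- alpha -> eta <- lam -> gamma
  P3: zeta <- alpha -> eta -> gamma
  P4: zeta <- alpha -> mu <- eta <- lam -> kappa -> gamma
  P5: zeta <- alpha -> mu <- eta <- lam -> gamma
  P6: zeta <- alpha -> mu <- eta -> gamma
The empty set is not sufficient: P3 (zeta <- alpha -> eta -> gamma) has no collider blocking it and no conditioned non-collider, so it is open.
Try {alpha}:
  P1: blocked at fork node alpha ∈ conditioning set.
  P2: blocked at fork node alpha ∈ conditioning set.
  P3: blocked at fork node alpha ∈ conditioning set.
  P4: blocked at fork node alpha ∈ conditioning set.
  P5: blocked at fork node alpha ∈ conditioning set.
  P6: blocked at fork node alpha ∈ conditioning set.
{alpha} contains no descendant of zeta and blocks every backdoor path.
No other singleton works — e.g. {lam} leaves P3 open — so {alpha} is the unique smallest valid adjustment set.

{alpha}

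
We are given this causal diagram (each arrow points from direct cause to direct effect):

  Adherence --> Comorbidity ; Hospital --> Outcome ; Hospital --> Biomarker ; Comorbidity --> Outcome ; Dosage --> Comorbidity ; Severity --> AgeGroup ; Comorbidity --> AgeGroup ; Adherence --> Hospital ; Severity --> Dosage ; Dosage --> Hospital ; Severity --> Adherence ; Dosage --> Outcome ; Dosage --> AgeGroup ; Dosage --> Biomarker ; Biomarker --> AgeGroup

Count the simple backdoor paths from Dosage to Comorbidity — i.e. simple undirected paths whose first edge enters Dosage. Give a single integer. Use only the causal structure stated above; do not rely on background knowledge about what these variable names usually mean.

6

A backdoor path from Dosage to Comorbidity is any simple undirected path whose first edge points into Dosage (i.e. leaves Dosage via a parent).
Parents of Dosage: {Severity}.
Enumerating:
  P1: Dosage <- Severity -> Adherence -> Comorbidity
  P2: Dosage <- Severity -> Adherence -> Hospital -> Outcome <- Comorbidity
  P3: Dosage <- Severity -> Adherence -> Hospital -> Biomarker -> AgeGroup <- Comorbidity
  P4: Dosage <- Severity -> AgeGroup <- Comorbidity
  P5: Dosage <- Severity -> AgeGroup <- Biomarker <- Hospital <- Adherence -> Comorbidity
  P6: Dosage <- Severity -> AgeGroup <- Biomarker <- Hospital -> Outcome <- Comorbidity
That exhausts the simple backdoor paths. Count: 6.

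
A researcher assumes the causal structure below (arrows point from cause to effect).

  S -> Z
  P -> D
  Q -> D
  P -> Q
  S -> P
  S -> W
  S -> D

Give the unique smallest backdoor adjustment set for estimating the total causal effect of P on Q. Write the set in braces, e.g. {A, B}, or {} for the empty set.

Variables eligible for adjustment (non-descendants of P, excluding P and Q): {S, W, Z}.
Backdoor paths from P to Q:
  P1: P <- S -> D <- Q
Each backdoor path contains an unconditioned collider, so every path is already blocked with the empty conditioning set:
  P1: blocked at collider D (neither it nor any descendant is in the conditioning set).
The empty set is therefore the unique smallest valid set.

{}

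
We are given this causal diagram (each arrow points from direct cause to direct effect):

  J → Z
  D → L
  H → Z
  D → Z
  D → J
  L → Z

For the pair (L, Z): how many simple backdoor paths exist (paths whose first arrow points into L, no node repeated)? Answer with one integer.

2

A backdoor path from L to Z is any simple undirected path whose first edge points into L (i.e. leaves L via a parent).
Parents of L: {D}.
Enumerating:
  P1: L <- D -> J -> Z
  P2: L <- D -> Z
That exhausts the simple backdoor paths. Count: 2.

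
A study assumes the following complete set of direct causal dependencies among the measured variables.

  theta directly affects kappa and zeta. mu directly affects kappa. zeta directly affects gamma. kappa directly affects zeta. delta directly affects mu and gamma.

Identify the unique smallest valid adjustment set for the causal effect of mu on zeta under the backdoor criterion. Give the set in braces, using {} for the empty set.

Variables eligible for adjustment (non-descendants of mu, excluding mu and zeta): {delta, theta}.
Backdoor paths from mu to zeta:
  P1: mu <- delta -> gamma <- zeta
Each backdoor path contains an unconditioned collider, so every path is already blocked with the empty conditioning set:
  P1: blocked at collider gamma (neither it nor any descendant is in the conditioning set).
The empty set is therefore the unique smallest valid set.

{}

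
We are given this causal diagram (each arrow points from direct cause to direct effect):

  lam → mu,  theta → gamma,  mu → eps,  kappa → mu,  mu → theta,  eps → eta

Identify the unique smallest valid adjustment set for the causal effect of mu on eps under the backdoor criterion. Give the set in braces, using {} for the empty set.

{}

Variables eligible for adjustment (non-descendants of mu, excluding mu and eps): {kappa, lam}.
Backdoor paths from mu to eps:
  (none)
With no backdoor paths the empty set already satisfies the criterion, and it is trivially minimal.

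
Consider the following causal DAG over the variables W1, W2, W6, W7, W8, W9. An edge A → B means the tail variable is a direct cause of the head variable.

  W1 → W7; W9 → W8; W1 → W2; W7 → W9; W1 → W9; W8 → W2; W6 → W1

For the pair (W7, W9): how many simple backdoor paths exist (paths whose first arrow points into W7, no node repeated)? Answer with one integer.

2

A backdoor path from W7 to W9 is any simple undirected path whose first edge points into W7 (i.e. leaves W7 via a parent).
Parents of W7: {W1}.
Enumerating:
  P1: W7 <- W1 -> W9
  P2: W7 <- W1 -> W2 <- W8 <- W9
That exhausts the simple backdoor paths. Count: 2.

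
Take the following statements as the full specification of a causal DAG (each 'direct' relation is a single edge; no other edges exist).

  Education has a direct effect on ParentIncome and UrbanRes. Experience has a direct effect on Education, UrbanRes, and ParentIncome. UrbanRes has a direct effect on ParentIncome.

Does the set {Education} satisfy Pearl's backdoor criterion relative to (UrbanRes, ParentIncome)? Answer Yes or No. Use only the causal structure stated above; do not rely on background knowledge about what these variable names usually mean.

Backdoor paths from UrbanRes to ParentIncome (paths whose first edge points into UrbanRes):
  P1: UrbanRes <- Experience -> Education -> ParentIncome
  P2: UrbanRes <- Experience -> ParentIncome
  P3: UrbanRes <- Education <- Experience -> ParentIncome
  P4: UrbanRes <- Education -> ParentIncome
Condition 1 (no descendant of UrbanRes in the set): holds — descendants of UrbanRes are {ParentIncome}; none are in {Education}.
Condition 2 (every backdoor path blocked by {Education}):
  P1: blocked at chain node Education ∈ conditioning set.
  P2: open — no interior node is in the conditioning set.
  P3: blocked at chain node Education ∈ conditioning set.
  P4: blocked at fork node Education ∈ conditioning set.
{Education} does not satisfy the backdoor criterion.

No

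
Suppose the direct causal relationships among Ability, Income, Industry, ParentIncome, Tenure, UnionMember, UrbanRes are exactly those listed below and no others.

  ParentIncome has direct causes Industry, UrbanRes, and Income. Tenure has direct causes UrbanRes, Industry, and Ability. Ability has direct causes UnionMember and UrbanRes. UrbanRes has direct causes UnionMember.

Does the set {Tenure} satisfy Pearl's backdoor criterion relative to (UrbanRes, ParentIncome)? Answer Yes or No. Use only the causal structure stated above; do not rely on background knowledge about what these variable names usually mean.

No

Backdoor paths from UrbanRes to ParentIncome (paths whose first edge points into UrbanRes):
  P1: UrbanRes <- UnionMember -> Ability -> Tenure <- Industry -> ParentIncome
Condition 1 (no descendant of UrbanRes in the set): FAILS — Tenure is a descendant of UrbanRes.
Condition 2 (every backdoor path blocked by {Tenure}):
  P1: open — collider(s) Tenure are conditioned on (or have a conditioned descendant) and no non-collider on the path is in the set.
{Tenure} does not satisfy the backdoor criterion.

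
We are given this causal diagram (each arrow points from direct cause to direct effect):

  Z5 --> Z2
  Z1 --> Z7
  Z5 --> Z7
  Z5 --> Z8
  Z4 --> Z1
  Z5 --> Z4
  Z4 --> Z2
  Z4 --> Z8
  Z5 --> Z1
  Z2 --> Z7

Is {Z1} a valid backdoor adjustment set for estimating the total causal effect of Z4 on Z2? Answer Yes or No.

Backdoor paths from Z4 to Z2 (paths whose first edge points into Z4):
  P1: Z4 <- Z5 -> Z2
  P2: Z4 <- Z5 -> Z1 -> Z7 <- Z2
  P3: Z4 <- Z5 -> Z7 <- Z2
Condition 1 (no descendant of Z4 in the set): FAILS — Z1 is a descendant of Z4.
Condition 2 (every backdoor path blocked by {Z1}):
  P1: open — no interior node is in the conditioning set.
  P2: blocked at chain node Z1 ∈ conditioning set.
  P3: blocked at collider Z7 (neither it nor any descendant is in the conditioning set).
{Z1} does not satisfy the backdoor criterion.

No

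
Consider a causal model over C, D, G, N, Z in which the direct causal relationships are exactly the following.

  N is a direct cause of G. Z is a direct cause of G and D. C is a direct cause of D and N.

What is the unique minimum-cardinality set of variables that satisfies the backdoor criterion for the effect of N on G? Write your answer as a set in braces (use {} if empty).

Variables eligible for adjustment (non-descendants of N, excluding N and G): {C, D, Z}.
Backdoor paths from N to G:
  P1: N <- C -> D <- Z -> G
Each backdoor path contains an unconditioned collider, so every path is already blocked with the empty conditioning set:
  P1: blocked at collider D (neither it nor any descendant is in the conditioning set).
The empty set is therefore the unique smallest valid set.

{}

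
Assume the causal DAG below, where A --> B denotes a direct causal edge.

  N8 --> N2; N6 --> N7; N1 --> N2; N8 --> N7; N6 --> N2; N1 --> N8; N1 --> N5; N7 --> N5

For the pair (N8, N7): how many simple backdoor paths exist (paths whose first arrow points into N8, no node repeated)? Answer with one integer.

2

A backdoor path from N8 to N7 is any simple undirected path whose first edge points into N8 (i.e. leaves N8 via a parent).
Parents of N8: {N1}.
Enumerating:
  P1: N8 <- N1 -> N2 <- N6 -> N7
  P2: N8 <- N1 -> N5 <- N7
That exhausts the simple backdoor paths. Count: 2.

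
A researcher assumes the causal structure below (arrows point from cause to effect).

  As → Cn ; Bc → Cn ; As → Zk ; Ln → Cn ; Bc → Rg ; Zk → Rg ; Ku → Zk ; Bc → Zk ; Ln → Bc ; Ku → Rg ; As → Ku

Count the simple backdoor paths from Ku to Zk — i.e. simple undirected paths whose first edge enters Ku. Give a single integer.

5

A backdoor path from Ku to Zk is any simple undirected path whose first edge points into Ku (i.e. leaves Ku via a parent).
Parents of Ku: {As}.
Enumerating:
  P1: Ku <- As -> Cn <- Ln -> Bc -> Zk
  P2: Ku <- As -> Cn <- Ln -> Bc -> Rg <- Zk
  P3: Ku <- As -> Cn <- Bc -> Zk
  P4: Ku <- As -> Cn <- Bc -> Rg <- Zk
  P5: Ku <- As -> Zk
That exhausts the simple backdoor paths. Count: 5.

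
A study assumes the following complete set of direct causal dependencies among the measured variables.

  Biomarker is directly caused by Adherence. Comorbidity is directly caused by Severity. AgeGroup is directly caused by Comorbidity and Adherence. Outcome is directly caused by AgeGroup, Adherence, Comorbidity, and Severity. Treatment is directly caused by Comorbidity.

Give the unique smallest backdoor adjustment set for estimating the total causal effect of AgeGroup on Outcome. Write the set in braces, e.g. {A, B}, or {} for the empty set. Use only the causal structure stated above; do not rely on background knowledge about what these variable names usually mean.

Variables eligible for adjustment (non-descendants of AgeGroup, excluding AgeGroup and Outcome): {Adherence, Biomarker, Comorbidity, Severity, Treatment}.
Backdoor paths from AgeGroup to Outcome:
  P1: AgeGroup <- Adherence -> Outcome
  P2: AgeGroup <- Comorbidity <- Severity -> Outcome
  P3: AgeGroup <- Comorbidity -> Outcome
The empty set is not sufficient: P1 (AgeGroup <- Adherence -> Outcome) has no collider blocking it and no conditioned non-collider, so it is open.
Try {Adherence, Comorbidity}:
  P1: blocked at fork node Adherence ∈ conditioning set.
  P2: blocked at chain node Comorbidity ∈ conditioning set.
  P3: blocked at fork node Comorbidity ∈ conditioning set.
{Adherence, Comorbidity} contains no descendant of AgeGroup and blocks every backdoor path.
Every element of {Adherence, Comorbidity} is needed (dropping Adherence leaves P1 open; dropping Comorbidity leaves P2 open), so no proper subset is valid.
Among all size-2 subsets of the eligible variables, only {Adherence, Comorbidity} blocks every backdoor path, so it is the unique smallest valid adjustment set.

{Adherence, Comorbidity}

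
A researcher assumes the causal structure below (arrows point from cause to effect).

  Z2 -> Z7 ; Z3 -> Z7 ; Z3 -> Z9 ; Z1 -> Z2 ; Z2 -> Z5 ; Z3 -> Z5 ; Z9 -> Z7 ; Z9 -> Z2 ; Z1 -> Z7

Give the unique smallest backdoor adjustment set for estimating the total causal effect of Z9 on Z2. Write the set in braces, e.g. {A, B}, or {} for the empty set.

{}

Variables eligible for adjustment (non-descendants of Z9, excluding Z9 and Z2): {Z1, Z3}.
Backdoor paths from Z9 to Z2:
  P1: Z9 <- Z3 -> Z5 <- Z2
  P2: Z9 <- Z3 -> Z7 <- Z1 -> Z2
  P3: Z9 <- Z3 -> Z7 <- Z2
Each backdoor path contains an unconditioned collider, so every path is already blocked with the empty conditioning set:
  P1: blocked at collider Z5 (neither it nor any descendant is in the conditioning set).
  P2: blocked at collider Z7 (neither it nor any descendant is in the conditioning set).
  P3: blocked at collider Z7 (neither it nor any descendant is in the conditioning set).
The empty set is therefore the unique smallest valid set.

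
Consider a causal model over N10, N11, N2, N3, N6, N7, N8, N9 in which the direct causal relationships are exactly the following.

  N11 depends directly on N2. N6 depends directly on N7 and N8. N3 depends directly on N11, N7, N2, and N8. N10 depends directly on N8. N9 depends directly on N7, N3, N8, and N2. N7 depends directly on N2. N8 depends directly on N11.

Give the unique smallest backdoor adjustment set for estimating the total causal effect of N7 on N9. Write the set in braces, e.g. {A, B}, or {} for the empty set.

Variables eligible for adjustment (non-descendants of N7, excluding N7 and N9): {N10, N11, N2, N8}.
Backdoor paths from N7 to N9:
  P1: N7 <- N2 -> N11 -> N8 -> N3 -> N9
  P2: N7 <- N2 -> N11 -> N8 -> N9
  P3: N7 <- N2 -> N11 -> N3 <- N8 -> N9
  P4: N7 <- N2 -> N11 -> N3 -> N9
  P5: N7 <- N2 -> N3 <- N11 -> N8 -> N9
  P6: N7 <- N2 -> N3 <- N8 -> N9
  P7: N7 <- N2 -> N3 -> N9
  P8: N7 <- N2 -> N9
The empty set is not sufficient: P1 (N7 <- N2 -> N11 -> N8 -> N3 -> N9) has no collider blocking it and no conditioned non-collider, so it is open.
Try {N2}:
  P1: blocked at fork node N2 ∈ conditioning set.
  P2: blocked at fork node N2 ∈ conditioning set.
  P3: blocked at fork node N2 ∈ conditioning set.
  P4: blocked at fork node N2 ∈ conditioning set.
  P5: blocked at fork node N2 ∈ conditioning set.
  P6: blocked at fork node N2 ∈ conditioning set.
  P7: blocked at fork node N2 ∈ conditioning set.
  P8: blocked at fork node N2 ∈ conditioning set.
{N2} contains no descendant of N7 and blocks every backdoor path.
No other singleton works — e.g. {N11} leaves P7 open — so {N2} is the unique smallest valid adjustment set.

{N2}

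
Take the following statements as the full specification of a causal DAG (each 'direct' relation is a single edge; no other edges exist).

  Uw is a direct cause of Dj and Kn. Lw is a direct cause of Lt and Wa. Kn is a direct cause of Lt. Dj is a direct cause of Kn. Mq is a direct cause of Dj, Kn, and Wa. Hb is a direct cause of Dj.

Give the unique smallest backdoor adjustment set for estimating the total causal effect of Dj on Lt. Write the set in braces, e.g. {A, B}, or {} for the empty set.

Variables eligible for adjustment (non-descendants of Dj, excluding Dj and Lt): {Hb, Lw, Mq, Uw, Wa}.
Backdoor paths from Dj to Lt:
  P1: Dj <- Mq -> Kn -> Lt
  P2: Dj <- Mq -> Wa <- Lw -> Lt
  P3: Dj <- Uw -> Kn <- Mq -> Wa <- Lw -> Lt
  P4: Dj <- Uw -> Kn -> Lt
The empty set is not sufficient: P1 (Dj <- Mq -> Kn -> Lt) has no collider blocking it and no conditioned non-collider, so it is open.
Try {Mq, Uw}:
  P1: blocked at fork node Mq ∈ conditioning set.
  P2: blocked at fork node Mq ∈ conditioning set.
  P3: blocked at fork node Uw ∈ conditioning set.
  P4: blocked at fork node Uw ∈ conditioning set.
{Mq, Uw} contains no descendant of Dj and blocks every backdoor path.
Every element of {Mq, Uw} is needed (dropping Mq leaves P1 open; dropping Uw leaves P4 open), so no proper subset is valid.
Among all size-2 subsets of the eligible variables, only {Mq, Uw} blocks every backdoor path, so it is the unique smallest valid adjustment set.

{Mq, Uw}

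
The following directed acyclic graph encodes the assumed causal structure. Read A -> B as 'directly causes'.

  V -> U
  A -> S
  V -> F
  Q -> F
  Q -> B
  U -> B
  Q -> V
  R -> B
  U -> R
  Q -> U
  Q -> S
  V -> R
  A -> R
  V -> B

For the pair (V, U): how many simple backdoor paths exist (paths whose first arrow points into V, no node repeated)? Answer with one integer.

A backdoor path from V to U is any simple undirected path whose first edge points into V (i.e. leaves V via a parent).
Parents of V: {Q}.
Enumerating:
  P1: V <- Q -> U
  P2: V <- Q -> B <- U
  P3: V <- Q -> B <- R <- U
  P4: V <- Q -> S <- A -> R <- U
  P5: V <- Q -> S <- A -> R -> B <- U
That exhausts the simple backdoor paths. Count: 5.

5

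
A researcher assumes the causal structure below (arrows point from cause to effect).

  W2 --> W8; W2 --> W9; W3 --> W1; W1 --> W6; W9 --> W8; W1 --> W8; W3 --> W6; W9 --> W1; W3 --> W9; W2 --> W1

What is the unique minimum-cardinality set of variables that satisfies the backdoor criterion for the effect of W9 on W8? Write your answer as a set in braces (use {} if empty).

{W2, W3}

Variables eligible for adjustment (non-descendants of W9, excluding W9 and W8): {W2, W3}.
Backdoor paths from W9 to W8:
  P1: W9 <- W2 -> W1 -> W8
  P2: W9 <- W2 -> W8
  P3: W9 <- W3 -> W1 <- W2 -> W8
  P4: W9 <- W3 -> W1 -> W8
  P5: W9 <- W3 -> W6 <- W1 <- W2 -> W8
  P6: W9 <- W3 -> W6 <- W1 -> W8
The empty set is not sufficient: P1 (W9 <- W2 -> W1 -> W8) has no collider blocking it and no conditioned non-collider, so it is open.
Try {W2, W3}:
  P1: blocked at fork node W2 ∈ conditioning set.
  P2: blocked at fork node W2 ∈ conditioning set.
  P3: blocked at fork node W3 ∈ conditioning set.
  P4: blocked at fork node W3 ∈ conditioning set.
  P5: blocked at fork node W3 ∈ conditioning set.
  P6: blocked at fork node W3 ∈ conditioning set.
{W2, W3} contains no descendant of W9 and blocks every backdoor path.
Every element of {W2, W3} is needed (dropping W2 leaves P1 open; dropping W3 leaves P4 open), so no proper subset is valid.
Among all size-2 subsets of the eligible variables, only {W2, W3} blocks every backdoor path, so it is the unique smallest valid adjustment set.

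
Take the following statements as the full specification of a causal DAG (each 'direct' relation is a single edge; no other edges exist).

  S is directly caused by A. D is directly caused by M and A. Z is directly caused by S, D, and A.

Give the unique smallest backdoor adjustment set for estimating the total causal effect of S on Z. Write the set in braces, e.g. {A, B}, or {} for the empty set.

{A}

Variables eligible for adjustment (non-descendants of S, excluding S and Z): {A, D, M}.
Backdoor paths from S to Z:
  P1: S <- A -> D -> Z
  P2: S <- A -> Z
The empty set is not sufficient: P1 (S <- A -> D -> Z) has no collider blocking it and no conditioned non-collider, so it is open.
Try {A}:
  P1: blocked at fork node A ∈ conditioning set.
  P2: blocked at fork node A ∈ conditioning set.
{A} contains no descendant of S and blocks every backdoor path.
No other singleton works — e.g. {M} leaves P1 open — so {A} is the unique smallest valid adjustment set.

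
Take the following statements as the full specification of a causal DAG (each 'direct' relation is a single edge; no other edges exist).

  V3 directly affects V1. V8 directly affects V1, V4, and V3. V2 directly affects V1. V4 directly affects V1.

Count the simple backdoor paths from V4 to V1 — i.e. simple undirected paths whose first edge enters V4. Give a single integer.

2

A backdoor path from V4 to V1 is any simple undirected path whose first edge points into V4 (i.e. leaves V4 via a parent).
Parents of V4: {V8}.
Enumerating:
  P1: V4 <- V8 -> V3 -> V1
  P2: V4 <- V8 -> V1
That exhausts the simple backdoor paths. Count: 2.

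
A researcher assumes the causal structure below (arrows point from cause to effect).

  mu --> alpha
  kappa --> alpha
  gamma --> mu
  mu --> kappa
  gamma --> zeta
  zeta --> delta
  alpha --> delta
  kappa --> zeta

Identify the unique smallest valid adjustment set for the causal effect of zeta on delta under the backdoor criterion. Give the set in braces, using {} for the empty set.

{alpha}

Variables eligible for adjustment (non-descendants of zeta, excluding zeta and delta): {alpha, gamma, kappa, mu}.
Backdoor paths from zeta to delta:
  P1: zeta <- gamma -> mu -> kappa -> alpha -> delta
  P2: zeta <- gamma -> mu -> alpha -> delta
  P3: zeta <- kappa <- mu -> alpha -> delta
  P4: zeta <- kappa -> alpha -> delta
The empty set is not sufficient: P1 (zeta <- gamma -> mu -> kappa -> alpha -> delta) has no collider blocking it and no conditioned non-collider, so it is open.
Try {alpha}:
  P1: blocked at chain node alpha ∈ conditioning set.
  P2: blocked at chain node alpha ∈ conditioning set.
  P3: blocked at chain node alpha ∈ conditioning set.
  P4: blocked at chain node alpha ∈ conditioning set.
{alpha} contains no descendant of zeta and blocks every backdoor path.
No other singleton works — e.g. {gamma} leaves P3 open — so {alpha} is the unique smallest valid adjustment set.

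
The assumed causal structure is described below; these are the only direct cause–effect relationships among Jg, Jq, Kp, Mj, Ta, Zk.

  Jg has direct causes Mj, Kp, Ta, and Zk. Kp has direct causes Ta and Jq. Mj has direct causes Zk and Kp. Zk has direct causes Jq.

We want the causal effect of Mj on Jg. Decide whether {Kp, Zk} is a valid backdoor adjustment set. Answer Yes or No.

Backdoor paths from Mj to Jg (paths whose first edge points into Mj):
  P1: Mj <- Zk <- Jq -> Kp <- Ta -> Jg
  P2: Mj <- Zk <- Jq -> Kp -> Jg
  P3: Mj <- Zk -> Jg
  P4: Mj <- Kp <- Ta -> Jg
  P5: Mj <- Kp <- Jq -> Zk -> Jg
  P6: Mj <- Kp -> Jg
Condition 1 (no descendant of Mj in the set): holds — descendants of Mj are {Jg}; none are in {Kp, Zk}.
Condition 2 (every backdoor path blocked by {Kp, Zk}):
  P1: blocked at chain node Zk ∈ conditioning set.
  P2: blocked at chain node Zk ∈ conditioning set.
  P3: blocked at fork node Zk ∈ conditioning set.
  P4: blocked at chain node Kp ∈ conditioning set.
  P5: blocked at chain node Kp ∈ conditioning set.
  P6: blocked at fork node Kp ∈ conditioning set.
{Kp, Zk} satisfies the backdoor criterion.

Yes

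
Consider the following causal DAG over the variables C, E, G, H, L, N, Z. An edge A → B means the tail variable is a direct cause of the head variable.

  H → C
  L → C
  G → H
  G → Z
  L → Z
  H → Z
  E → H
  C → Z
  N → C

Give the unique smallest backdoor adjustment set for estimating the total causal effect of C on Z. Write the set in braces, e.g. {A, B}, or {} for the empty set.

Variables eligible for adjustment (non-descendants of C, excluding C and Z): {E, G, H, L, N}.
Backdoor paths from C to Z:
  P1: C <- L -> Z
  P2: C <- H <- G -> Z
  P3: C <- H -> Z
The empty set is not sufficient: P1 (C <- L -> Z) has no collider blocking it and no conditioned non-collider, so it is open.
Try {H, L}:
  P1: blocked at fork node L ∈ conditioning set.
  P2: blocked at chain node H ∈ conditioning set.
  P3: blocked at fork node H ∈ conditioning set.
{H, L} contains no descendant of C and blocks every backdoor path.
Every element of {H, L} is needed (dropping H leaves P2 open; dropping L leaves P1 open), so no proper subset is valid.
Among all size-2 subsets of the eligible variables, only {H, L} blocks every backdoor path, so it is the unique smallest valid adjustment set.

{H, L}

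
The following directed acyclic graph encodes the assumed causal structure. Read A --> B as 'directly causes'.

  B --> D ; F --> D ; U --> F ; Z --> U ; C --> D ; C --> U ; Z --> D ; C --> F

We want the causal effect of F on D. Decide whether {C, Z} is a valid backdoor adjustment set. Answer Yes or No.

Backdoor paths from F to D (paths whose first edge points into F):
  P1: F <- C -> U <- Z -> D
  P2: F <- C -> D
  P3: F <- U <- C -> D
  P4: F <- U <- Z -> D
Condition 1 (no descendant of F in the set): holds — descendants of F are {D}; none are in {C, Z}.
Condition 2 (every backdoor path blocked by {C, Z}):
  P1: blocked at fork node C ∈ conditioning set.
  P2: blocked at fork node C ∈ conditioning set.
  P3: blocked at fork node C ∈ conditioning set.
  P4: blocked at fork node Z ∈ conditioning set.
{C, Z} satisfies the backdoor criterion.

Yes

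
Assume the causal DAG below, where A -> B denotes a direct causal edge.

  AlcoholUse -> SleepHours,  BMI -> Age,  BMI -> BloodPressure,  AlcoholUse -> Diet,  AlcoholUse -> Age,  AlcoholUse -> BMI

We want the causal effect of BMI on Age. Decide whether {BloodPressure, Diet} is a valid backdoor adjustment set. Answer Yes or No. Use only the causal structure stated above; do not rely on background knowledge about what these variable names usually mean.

No

Backdoor paths from BMI to Age (paths whose first edge points into BMI):
  P1: BMI <- AlcoholUse -> Age
Condition 1 (no descendant of BMI in the set): FAILS — BloodPressure is a descendant of BMI.
Condition 2 (every backdoor path blocked by {BloodPressure, Diet}):
  P1: open — no interior node is in the conditioning set.
{BloodPressure, Diet} does not satisfy the backdoor criterion.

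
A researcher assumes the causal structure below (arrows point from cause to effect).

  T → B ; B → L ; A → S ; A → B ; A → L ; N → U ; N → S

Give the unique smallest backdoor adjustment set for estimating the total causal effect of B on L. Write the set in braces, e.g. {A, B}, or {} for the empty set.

Variables eligible for adjustment (non-descendants of B, excluding B and L): {A, N, S, T, U}.
Backdoor paths from B to L:
  P1: B <- A -> L
The empty set is not sufficient: P1 (B <- A -> L) has no collider blocking it and no conditioned non-collider, so it is open.
Try {A}:
  P1: blocked at fork node A ∈ conditioning set.
{A} contains no descendant of B and blocks every backdoor path.
No other singleton works — e.g. {N} leaves P1 open — so {A} is the unique smallest valid adjustment set.

{A}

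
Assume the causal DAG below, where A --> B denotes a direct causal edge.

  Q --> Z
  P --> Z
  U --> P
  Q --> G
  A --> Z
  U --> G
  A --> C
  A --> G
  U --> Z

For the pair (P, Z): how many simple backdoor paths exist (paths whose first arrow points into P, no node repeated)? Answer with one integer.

A backdoor path from P to Z is any simple undirected path whose first edge points into P (i.e. leaves P via a parent).
Parents of P: {U}.
Enumerating:
  P1: P <- U -> G <- A -> Z
  P2: P <- U -> G <- Q -> Z
  P3: P <- U -> Z
That exhausts the simple backdoor paths. Count: 3.

3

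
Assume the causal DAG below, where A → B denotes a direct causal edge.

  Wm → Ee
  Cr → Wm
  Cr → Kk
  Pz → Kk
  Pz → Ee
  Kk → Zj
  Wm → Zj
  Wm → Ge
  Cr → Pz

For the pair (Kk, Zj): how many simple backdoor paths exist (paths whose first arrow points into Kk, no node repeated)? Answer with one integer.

A backdoor path from Kk to Zj is any simple undirected path whose first edge points into Kk (i.e. leaves Kk via a parent).
Parents of Kk: {Cr, Pz}.
Enumerating:
  P1: Kk <- Cr -> Pz -> Ee <- Wm -> Zj
  P2: Kk <- Cr -> Wm -> Zj
  P3: Kk <- Pz <- Cr -> Wm -> Zj
  P4: Kk <- Pz -> Ee <- Wm -> Zj
That exhausts the simple backdoor paths. Count: 4.

4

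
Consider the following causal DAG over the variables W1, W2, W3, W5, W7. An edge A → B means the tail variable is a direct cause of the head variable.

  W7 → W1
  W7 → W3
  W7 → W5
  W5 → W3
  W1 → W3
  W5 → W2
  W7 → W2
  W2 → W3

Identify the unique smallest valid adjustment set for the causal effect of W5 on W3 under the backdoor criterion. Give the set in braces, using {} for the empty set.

Variables eligible for adjustment (non-descendants of W5, excluding W5 and W3): {W1, W7}.
Backdoor paths from W5 to W3:
  P1: W5 <- W7 -> W2 -> W3
  P2: W5 <- W7 -> W1 -> W3
  P3: W5 <- W7 -> W3
The empty set is not sufficient: P1 (W5 <- W7 -> W2 -> W3) has no collider blocking it and no conditioned non-collider, so it is open.
Try {W7}:
  P1: blocked at fork node W7 ∈ conditioning set.
  P2: blocked at fork node W7 ∈ conditioning set.
  P3: blocked at fork node W7 ∈ conditioning set.
{W7} contains no descendant of W5 and blocks every backdoor path.
No other singleton works — e.g. {W1} leaves P1 open — so {W7} is the unique smallest valid adjustment set.

{W7}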